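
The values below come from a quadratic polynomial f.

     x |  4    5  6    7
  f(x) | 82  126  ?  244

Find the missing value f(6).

The 3 known points determine the degree-2 polynomial uniquely.
Write f(x) = ax^2 + bx + c. Substituting each data point gives a linear system:
  16a + 4b + c = 82
  25a + 5b + c = 126
  49a + 7b + c = 244
Solving the system yields a = 5, b = -1, c = 6.
So f(x) = 5x² - x + 6.
Then f(6) = 180.

180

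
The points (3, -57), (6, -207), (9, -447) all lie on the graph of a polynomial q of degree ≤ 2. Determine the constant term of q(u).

Write q(u) = au^2 + bu + c. Substituting each data point gives a linear system:
  9a + 3b + c = -57
  36a + 6b + c = -207
  81a + 9b + c = -447
Solving the system yields a = -5, b = -5, c = 3.
So q(u) = -5u² - 5u + 3.
The constant term is 3.

3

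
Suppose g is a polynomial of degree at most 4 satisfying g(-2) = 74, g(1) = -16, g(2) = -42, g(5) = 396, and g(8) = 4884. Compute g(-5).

1946

Using the Lagrange interpolation formula with nodes -2, 1, 2, 5, 8:
  L_0(n) = (n - 1)(n - 2)(n - 5)(n - 8) / 840
  L_1(n) = (n + 2)(n - 2)(n - 5)(n - 8) / -84
  L_2(n) = (n + 2)(n - 1)(n - 5)(n - 8) / 72
  L_3(n) = (n + 2)(n - 1)(n - 2)(n - 8) / -252
  L_4(n) = (n + 2)(n - 1)(n - 2)(n - 5) / 1260
Then g(n) = 74·L_0(n) - 16·L_1(n) - 42·L_2(n) + 396·L_3(n) + 4884·L_4(n).
Expanding and collecting terms gives g(n) = 2n^4 - 6n^3 - 3n^2 - 5n - 4.
Evaluating at n = -5: g(-5) = 1946.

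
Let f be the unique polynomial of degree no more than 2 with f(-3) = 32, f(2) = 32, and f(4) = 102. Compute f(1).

Write f(t) = at^2 + bt + c. Substituting each data point gives a linear system:
  9a - 3b + c = 32
  4a + 2b + c = 32
  16a + 4b + c = 102
Solving the system yields a = 5, b = 5, c = 2.
So f(t) = 5t² + 5t + 2.
Then f(1) = 12.

12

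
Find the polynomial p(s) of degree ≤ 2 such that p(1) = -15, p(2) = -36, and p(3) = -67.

p(s) = -5s^2 - 6s - 4

Write p(s) = as^2 + bs + c. Substituting each data point gives a linear system:
  a + b + c = -15
  4a + 2b + c = -36
  9a + 3b + c = -67
Solving the system yields a = -5, b = -6, c = -4.
So p(s) = -5s^2 - 6s - 4.
Check: p(2) = -36. ✓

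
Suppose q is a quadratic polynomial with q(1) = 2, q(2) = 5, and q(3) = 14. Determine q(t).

q(t) = 3t^2 - 6t + 5

Using the Lagrange interpolation formula with nodes 1, 2, 3:
  L_0(t) = (t - 2)(t - 3) / 2
  L_1(t) = (t - 1)(t - 3) / -1
  L_2(t) = (t - 1)(t - 2) / 2
Then q(t) = 2·L_0(t) + 5·L_1(t) + 14·L_2(t).
Expanding and collecting terms gives q(t) = 3t^2 - 6t + 5.
Check: q(1) = 2. ✓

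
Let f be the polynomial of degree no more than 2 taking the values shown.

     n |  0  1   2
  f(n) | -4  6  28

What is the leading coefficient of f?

6

Write f(n) = an^2 + bn + c. Substituting each data point gives a linear system:
  c = -4
  a + b + c = 6
  4a + 2b + c = 28
Solving the system yields a = 6, b = 4, c = -4.
So f(n) = 6n² + 4n - 4.
The leading coefficient is 6.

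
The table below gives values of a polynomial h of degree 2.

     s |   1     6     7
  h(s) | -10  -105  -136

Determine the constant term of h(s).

-3

Write h(s) = as^2 + bs + c. Substituting each data point gives a linear system:
  a + b + c = -10
  36a + 6b + c = -105
  49a + 7b + c = -136
Solving the system yields a = -2, b = -5, c = -3.
So h(s) = -2s^2 - 5s - 3.
The constant term is -3.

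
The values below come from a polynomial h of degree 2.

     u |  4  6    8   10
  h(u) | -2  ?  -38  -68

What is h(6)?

-16

On equispaced nodes a degree-2 polynomial has vanishing third forward difference, so
  - h(4) + 3·h(6) - 3·h(8) + h(10) = 0.
Substituting the known values and solving for h(6):
  3·h(6) = -48
  h(6) = -16.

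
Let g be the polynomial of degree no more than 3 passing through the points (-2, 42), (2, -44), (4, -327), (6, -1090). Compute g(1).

Using the Lagrange interpolation formula with nodes -2, 2, 4, 6:
  L_0(x) = (x - 2)(x - 4)(x - 6) / -192
  L_1(x) = (x + 2)(x - 4)(x - 6) / 32
  L_2(x) = (x + 2)(x - 2)(x - 6) / -24
  L_3(x) = (x + 2)(x - 2)(x - 4) / 64
Then g(x) = 42·L_0(x) - 44·L_1(x) - 327·L_2(x) - 1090·L_3(x).
Expanding and collecting terms gives g(x) = -5x^3 - (3/2)x - 1.
Evaluating at x = 1: g(1) = -15/2.

-15/2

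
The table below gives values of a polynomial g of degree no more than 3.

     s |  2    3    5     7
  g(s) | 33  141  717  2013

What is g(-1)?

Using the Lagrange interpolation formula with nodes 2, 3, 5, 7:
  L_0(s) = (s - 3)(s - 5)(s - 7) / -15
  L_1(s) = (s - 2)(s - 5)(s - 7) / 8
  L_2(s) = (s - 2)(s - 3)(s - 7) / -12
  L_3(s) = (s - 2)(s - 3)(s - 5) / 40
Then g(s) = 33·L_0(s) + 141·L_1(s) + 717·L_2(s) + 2013·L_3(s).
Expanding and collecting terms gives g(s) = 6s^3 - 6s - 3.
Evaluating at s = -1: g(-1) = -3.

-3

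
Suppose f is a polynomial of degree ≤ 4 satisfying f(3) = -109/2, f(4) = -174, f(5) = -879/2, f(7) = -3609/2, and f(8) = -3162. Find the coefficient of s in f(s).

5

Write f(s) = as^4 + bs^3 + cs^2 + ds + e. Substituting each data point gives a linear system:
  81a + 27b + 9c + 3d + e = -109/2
  256a + 64b + 16c + 4d + e = -174
  625a + 125b + 25c + 5d + e = -879/2
  2401a + 343b + 49c + 7d + e = -3609/2
  4096a + 512b + 64c + 8d + e = -3162
Solving the system yields a = -1, b = 5/2, c = -6, d = 5, e = -2.
So f(s) = -s^4 + (5/2)s^3 - 6s^2 + 5s - 2.
The coefficient of s is 5.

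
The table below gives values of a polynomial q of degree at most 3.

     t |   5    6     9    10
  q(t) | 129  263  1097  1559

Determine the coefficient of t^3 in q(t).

2

Write q(t) = at^3 + bt^2 + ct + d. Substituting each data point gives a linear system:
  125a + 25b + 5c + d = 129
  216a + 36b + 6c + d = 263
  729a + 81b + 9c + d = 1097
  1000a + 100b + 10c + d = 1559
Solving the system yields a = 2, b = -4, c = -4, d = -1.
So q(t) = 2t^3 - 4t^2 - 4t - 1.
The leading coefficient is 2.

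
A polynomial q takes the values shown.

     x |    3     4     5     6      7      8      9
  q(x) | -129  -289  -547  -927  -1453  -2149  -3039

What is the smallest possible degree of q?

3

Forward differences of the values at x = 3, 4, 5, 6, 7, 8, 9:
  q  : -129  -289  -547  -927  -1453  -2149  -3039
  Δ  : -160  -258  -380  -526  -696  -890
  Δ^2: -98  -122  -146  -170  -194
  Δ^3: -24  -24  -24  -24
  Δ^4: 0  0  0
  Δ^5: 0  0
  Δ^6: 0
The third differences are constant (-24) and nonzero, while all higher differences vanish, so the minimal degree is 3.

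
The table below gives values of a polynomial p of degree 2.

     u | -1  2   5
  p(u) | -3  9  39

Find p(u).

p(u) = u^2 + 3u - 1

Write p(u) = au^2 + bu + c. Substituting each data point gives a linear system:
  a - b + c = -3
  4a + 2b + c = 9
  25a + 5b + c = 39
Solving the system yields a = 1, b = 3, c = -1.
So p(u) = u² + 3u - 1.
Check: p(-1) = -3. ✓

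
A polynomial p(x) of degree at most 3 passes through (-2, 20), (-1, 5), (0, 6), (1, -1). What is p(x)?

Write p(x) = ax^3 + bx^2 + cx + d. Substituting each data point gives a linear system:
  -8a + 4b - 2c + d = 20
  -a + b - c + d = 5
  d = 6
  a + b + c + d = -1
Solving the system yields a = -4, b = -4, c = 1, d = 6.
So p(x) = -4x^3 - 4x^2 + x + 6.
Check: p(-2) = 20. ✓

p(x) = -4x^3 - 4x^2 + x + 6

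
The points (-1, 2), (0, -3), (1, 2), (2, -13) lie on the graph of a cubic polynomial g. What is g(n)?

Write g(n) = an^3 + bn^2 + cn + d. Substituting each data point gives a linear system:
  -a + b - c + d = 2
  d = -3
  a + b + c + d = 2
  8a + 4b + 2c + d = -13
Solving the system yields a = -5, b = 5, c = 5, d = -3.
So g(n) = -5n^3 + 5n^2 + 5n - 3.
Check: g(2) = -13. ✓

g(n) = -5n^3 + 5n^2 + 5n - 3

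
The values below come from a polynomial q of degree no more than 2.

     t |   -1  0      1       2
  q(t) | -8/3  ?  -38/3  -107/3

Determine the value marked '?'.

-5/3

On equispaced nodes a degree-2 polynomial has vanishing third forward difference, so
  - q(-1) + 3·q(0) - 3·q(1) + q(2) = 0.
Substituting the known values and solving for q(0):
  3·q(0) = -5
  q(0) = -5/3.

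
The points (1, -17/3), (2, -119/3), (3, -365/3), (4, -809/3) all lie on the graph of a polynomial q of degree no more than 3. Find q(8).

-5645/3

Write q(t) = at^3 + bt^2 + ct + d. Substituting each data point gives a linear system:
  a + b + c + d = -17/3
  8a + 4b + 2c + d = -119/3
  27a + 9b + 3c + d = -365/3
  64a + 16b + 4c + d = -809/3
Solving the system yields a = -3, b = -6, c = 5, d = -5/3.
So q(t) = -3t³ - 6t² + 5t - 5/3.
Then q(8) = -5645/3.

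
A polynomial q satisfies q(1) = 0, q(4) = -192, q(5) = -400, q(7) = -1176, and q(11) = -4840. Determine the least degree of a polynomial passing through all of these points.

3

Divided differences on the nodes 1, 4, 5, 7, 11:
  order 0: 0  -192  -400  -1176  -4840
  order 1: -64  -208  -388  -916
  order 2: -36  -60  -88
  order 3: -4  -4
  order 4: 0
The order-3 divided differences are all -4 (nonzero) and every higher order vanishes, so the data lies on a polynomial of degree exactly 3.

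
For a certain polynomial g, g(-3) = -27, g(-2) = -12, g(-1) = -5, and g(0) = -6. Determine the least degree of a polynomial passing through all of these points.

Forward differences of the values at t = -3, -2, -1, 0:
  g  : -27  -12  -5  -6
  Δ  : 15  7  -1
  Δ^2: -8  -8
  Δ^3: 0
The second differences are constant (-8) and nonzero, while all higher differences vanish, so the minimal degree is 2.

2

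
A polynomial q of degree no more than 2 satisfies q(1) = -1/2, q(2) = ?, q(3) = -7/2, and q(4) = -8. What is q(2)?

On equispaced nodes a degree-2 polynomial has vanishing third forward difference, so
  - q(1) + 3·q(2) - 3·q(3) + q(4) = 0.
Substituting the known values and solving for q(2):
  3·q(2) = -3
  q(2) = -1.

-1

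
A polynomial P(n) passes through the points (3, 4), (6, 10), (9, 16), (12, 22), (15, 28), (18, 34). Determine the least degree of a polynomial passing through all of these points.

1

Forward differences of the values at n = 3, 6, 9, 12, 15, 18:
  P  : 4  10  16  22  28  34
  Δ  : 6  6  6  6  6
  Δ^2: 0  0  0  0
  Δ^3: 0  0  0
  Δ^4: 0  0
  Δ^5: 0
The first differences are constant (6) and nonzero, while all higher differences vanish, so the minimal degree is 1.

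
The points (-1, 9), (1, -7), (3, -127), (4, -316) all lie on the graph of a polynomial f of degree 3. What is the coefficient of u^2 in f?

5

Write f(u) = au^3 + bu^2 + cu + d. Substituting each data point gives a linear system:
  -a + b - c + d = 9
  a + b + c + d = -7
  27a + 9b + 3c + d = -127
  64a + 16b + 4c + d = -316
Solving the system yields a = -6, b = 5, c = -2, d = -4.
So f(u) = -6u³ + 5u² - 2u - 4.
The coefficient of u^2 is 5.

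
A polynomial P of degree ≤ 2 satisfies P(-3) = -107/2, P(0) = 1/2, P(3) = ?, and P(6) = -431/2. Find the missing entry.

-107/2

The 3 known points determine the degree-2 polynomial uniquely.
Write P(t) = at^2 + bt + c. Substituting each data point gives a linear system:
  9a - 3b + c = -107/2
  c = 1/2
  36a + 6b + c = -431/2
Solving the system yields a = -6, b = 0, c = 1/2.
So P(t) = -6t^2 + 1/2.
Then P(3) = -107/2.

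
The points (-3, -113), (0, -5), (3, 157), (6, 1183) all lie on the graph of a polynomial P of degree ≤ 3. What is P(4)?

Write P(u) = au^3 + bu^2 + cu + d. Substituting each data point gives a linear system:
  -27a + 9b - 3c + d = -113
  d = -5
  27a + 9b + 3c + d = 157
  216a + 36b + 6c + d = 1183
Solving the system yields a = 5, b = 3, c = 0, d = -5.
So P(u) = 5u³ + 3u² - 5.
Then P(4) = 363.

363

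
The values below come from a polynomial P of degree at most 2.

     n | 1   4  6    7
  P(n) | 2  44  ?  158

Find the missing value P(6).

The 3 known points determine the degree-2 polynomial uniquely.
Write P(n) = an^2 + bn + c. Substituting each data point gives a linear system:
  a + b + c = 2
  16a + 4b + c = 44
  49a + 7b + c = 158
Solving the system yields a = 4, b = -6, c = 4.
So P(n) = 4n^2 - 6n + 4.
Then P(6) = 112.

112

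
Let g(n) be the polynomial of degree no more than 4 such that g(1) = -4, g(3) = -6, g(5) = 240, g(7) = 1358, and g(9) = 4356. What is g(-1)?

Forward differences of the values at n = 1, 3, 5, 7, 9:
  g  : -4  -6  240  1358  4356
  Δ  : -2  246  1118  2998
  Δ^2: 248  872  1880
  Δ^3: 624  1008
  Δ^4: 384
The fourth differences are constant, confirming degree 4.
Interpolating (Newton forward form) and evaluating at n = -1 gives g(-1) = 6.

6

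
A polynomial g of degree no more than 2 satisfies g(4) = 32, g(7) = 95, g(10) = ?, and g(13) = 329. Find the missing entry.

The 3 known points determine the degree-2 polynomial uniquely.
Write g(s) = as^2 + bs + c. Substituting each data point gives a linear system:
  16a + 4b + c = 32
  49a + 7b + c = 95
  169a + 13b + c = 329
Solving the system yields a = 2, b = -1, c = 4.
So g(s) = 2s^2 - s + 4.
Then g(10) = 194.

194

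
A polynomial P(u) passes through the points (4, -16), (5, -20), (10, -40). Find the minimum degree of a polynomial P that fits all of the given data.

1

Divided differences on the nodes 4, 5, 10:
  order 0: -16  -20  -40
  order 1: -4  -4
  order 2: 0
The order-1 divided differences are all -4 (nonzero) and every higher order vanishes, so the data lies on a polynomial of degree exactly 1.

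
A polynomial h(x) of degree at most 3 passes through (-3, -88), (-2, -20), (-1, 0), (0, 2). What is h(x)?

h(x) = 5x^3 + 6x^2 + 3x + 2

Using the Lagrange interpolation formula with nodes -3, -2, -1, 0:
  L_0(x) = (x + 2)(x + 1)x / -6
  L_1(x) = (x + 3)(x + 1)x / 2
  L_2(x) = (x + 3)(x + 2)x / -2
  L_3(x) = (x + 3)(x + 2)(x + 1) / 6
Then h(x) = -88·L_0(x) - 20·L_1(x) + 0·L_2(x) + 2·L_3(x).
Expanding and collecting terms gives h(x) = 5x^3 + 6x^2 + 3x + 2.
Check: h(0) = 2. ✓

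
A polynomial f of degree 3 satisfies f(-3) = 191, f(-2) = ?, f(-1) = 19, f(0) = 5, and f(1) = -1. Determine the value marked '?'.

The 4 known points determine the degree-3 polynomial uniquely.
Write f(u) = au^3 + bu^2 + cu + d. Substituting each data point gives a linear system:
  -27a + 9b - 3c + d = 191
  -a + b - c + d = 19
  d = 5
  a + b + c + d = -1
Solving the system yields a = -5, b = 4, c = -5, d = 5.
So f(u) = -5u³ + 4u² - 5u + 5.
Then f(-2) = 71.

71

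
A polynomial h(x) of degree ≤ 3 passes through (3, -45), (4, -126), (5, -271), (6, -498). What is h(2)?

Using the Lagrange interpolation formula with nodes 3, 4, 5, 6:
  L_0(x) = (x - 4)(x - 5)(x - 6) / -6
  L_1(x) = (x - 3)(x - 5)(x - 6) / 2
  L_2(x) = (x - 3)(x - 4)(x - 6) / -2
  L_3(x) = (x - 3)(x - 4)(x - 5) / 6
Then h(x) = -45·L_0(x) - 126·L_1(x) - 271·L_2(x) - 498·L_3(x).
Expanding and collecting terms gives h(x) = -3x^3 + 4x^2 + 2x - 6.
Evaluating at x = 2: h(2) = -10.

-10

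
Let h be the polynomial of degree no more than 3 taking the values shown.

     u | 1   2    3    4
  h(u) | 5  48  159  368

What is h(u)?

h(u) = 5u^3 + 4u^2 - 4u

Write h(u) = au^3 + bu^2 + cu + d. Substituting each data point gives a linear system:
  a + b + c + d = 5
  8a + 4b + 2c + d = 48
  27a + 9b + 3c + d = 159
  64a + 16b + 4c + d = 368
Solving the system yields a = 5, b = 4, c = -4, d = 0.
So h(u) = 5u³ + 4u² - 4u.
Check: h(2) = 48. ✓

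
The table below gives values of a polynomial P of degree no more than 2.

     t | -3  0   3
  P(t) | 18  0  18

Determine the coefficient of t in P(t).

0

Write P(t) = at^2 + bt + c. Substituting each data point gives a linear system:
  9a - 3b + c = 18
  c = 0
  9a + 3b + c = 18
Solving the system yields a = 2, b = 0, c = 0.
So P(t) = 2t².
The coefficient of t is 0.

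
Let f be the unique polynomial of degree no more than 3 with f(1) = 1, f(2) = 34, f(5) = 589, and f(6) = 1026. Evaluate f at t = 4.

298

Using the Lagrange interpolation formula with nodes 1, 2, 5, 6:
  L_0(t) = (t - 2)(t - 5)(t - 6) / -20
  L_1(t) = (t - 1)(t - 5)(t - 6) / 12
  L_2(t) = (t - 1)(t - 2)(t - 6) / -12
  L_3(t) = (t - 1)(t - 2)(t - 5) / 20
Then f(t) = 1·L_0(t) + 34·L_1(t) + 589·L_2(t) + 1026·L_3(t).
Expanding and collecting terms gives f(t) = 5t^3 - 2t^2 + 4t - 6.
Evaluating at t = 4: f(4) = 298.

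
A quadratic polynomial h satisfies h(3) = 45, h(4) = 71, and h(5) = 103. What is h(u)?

h(u) = 3u^2 + 5u + 3

Write h(u) = au^2 + bu + c. Substituting each data point gives a linear system:
  9a + 3b + c = 45
  16a + 4b + c = 71
  25a + 5b + c = 103
Solving the system yields a = 3, b = 5, c = 3.
So h(u) = 3u² + 5u + 3.
Check: h(4) = 71. ✓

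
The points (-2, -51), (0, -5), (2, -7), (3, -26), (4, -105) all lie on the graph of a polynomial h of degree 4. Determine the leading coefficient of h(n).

Write h(n) = an^4 + bn^3 + cn^2 + dn + e. Substituting each data point gives a linear system:
  16a - 8b + 4c - 2d + e = -51
  e = -5
  16a + 8b + 4c + 2d + e = -7
  81a + 27b + 9c + 3d + e = -26
  256a + 64b + 16c + 4d + e = -105
Solving the system yields a = -1, b = 3, c = -2, d = -1, e = -5.
So h(n) = -n^4 + 3n^3 - 2n^2 - n - 5.
The leading coefficient is -1.

-1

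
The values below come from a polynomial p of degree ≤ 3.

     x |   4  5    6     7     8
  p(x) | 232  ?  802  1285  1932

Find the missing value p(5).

459

The 4 known points determine the degree-3 polynomial uniquely.
Write p(x) = ax^3 + bx^2 + cx + d. Substituting each data point gives a linear system:
  64a + 16b + 4c + d = 232
  216a + 36b + 6c + d = 802
  343a + 49b + 7c + d = 1285
  512a + 64b + 8c + d = 1932
Solving the system yields a = 4, b = -2, c = 1, d = 4.
So p(x) = 4x^3 - 2x^2 + x + 4.
Then p(5) = 459.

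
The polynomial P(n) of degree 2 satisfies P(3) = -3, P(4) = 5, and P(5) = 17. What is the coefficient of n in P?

Write P(n) = an^2 + bn + c. Substituting each data point gives a linear system:
  9a + 3b + c = -3
  16a + 4b + c = 5
  25a + 5b + c = 17
Solving the system yields a = 2, b = -6, c = -3.
So P(n) = 2n² - 6n - 3.
The coefficient of n is -6.

-6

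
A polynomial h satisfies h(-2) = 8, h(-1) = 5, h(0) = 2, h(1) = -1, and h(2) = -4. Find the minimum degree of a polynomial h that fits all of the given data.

1

Forward differences of the values at n = -2, -1, 0, 1, 2:
  h  : 8  5  2  -1  -4
  Δ  : -3  -3  -3  -3
  Δ^2: 0  0  0
  Δ^3: 0  0
  Δ^4: 0
The first differences are constant (-3) and nonzero, while all higher differences vanish, so the minimal degree is 1.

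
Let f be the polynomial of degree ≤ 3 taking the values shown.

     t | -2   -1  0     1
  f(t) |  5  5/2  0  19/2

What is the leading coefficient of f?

Write f(t) = at^3 + bt^2 + ct + d. Substituting each data point gives a linear system:
  -8a + 4b - 2c + d = 5
  -a + b - c + d = 5/2
  d = 0
  a + b + c + d = 19/2
Solving the system yields a = 2, b = 6, c = 3/2, d = 0.
So f(t) = 2t³ + 6t² + (3/2)t.
The leading coefficient is 2.

2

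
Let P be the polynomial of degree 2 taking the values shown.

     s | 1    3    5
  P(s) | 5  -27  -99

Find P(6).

Using the Lagrange interpolation formula with nodes 1, 3, 5:
  L_0(s) = (s - 3)(s - 5) / 8
  L_1(s) = (s - 1)(s - 5) / -4
  L_2(s) = (s - 1)(s - 3) / 8
Then P(s) = 5·L_0(s) - 27·L_1(s) - 99·L_2(s).
Expanding and collecting terms gives P(s) = -5s^2 + 4s + 6.
Evaluating at s = 6: P(6) = -150.

-150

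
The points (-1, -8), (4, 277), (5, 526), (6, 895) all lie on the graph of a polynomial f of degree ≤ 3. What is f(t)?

Using the Lagrange interpolation formula with nodes -1, 4, 5, 6:
  L_0(t) = (t - 4)(t - 5)(t - 6) / -210
  L_1(t) = (t + 1)(t - 5)(t - 6) / 10
  L_2(t) = (t + 1)(t - 4)(t - 6) / -6
  L_3(t) = (t + 1)(t - 4)(t - 5) / 14
Then f(t) = -8·L_0(t) + 277·L_1(t) + 526·L_2(t) + 895·L_3(t).
Expanding and collecting terms gives f(t) = 4t³ + 5t + 1.
Check: f(4) = 277. ✓

f(t) = 4t^3 + 5t + 1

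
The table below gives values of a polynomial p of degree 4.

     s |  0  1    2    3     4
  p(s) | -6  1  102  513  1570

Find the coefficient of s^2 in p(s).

Write p(s) = as^4 + bs^3 + cs^2 + ds + e. Substituting each data point gives a linear system:
  e = -6
  a + b + c + d + e = 1
  16a + 8b + 4c + 2d + e = 102
  81a + 27b + 9c + 3d + e = 513
  256a + 64b + 16c + 4d + e = 1570
Solving the system yields a = 5, b = 6, c = -6, d = 2, e = -6.
So p(s) = 5s^4 + 6s^3 - 6s^2 + 2s - 6.
The coefficient of s^2 is -6.

-6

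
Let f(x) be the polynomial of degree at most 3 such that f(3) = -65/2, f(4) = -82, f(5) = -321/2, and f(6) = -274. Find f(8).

Write f(x) = ax^3 + bx^2 + cx + d. Substituting each data point gives a linear system:
  27a + 9b + 3c + d = -65/2
  64a + 16b + 4c + d = -82
  125a + 25b + 5c + d = -321/2
  216a + 36b + 6c + d = -274
Solving the system yields a = -1, b = -5/2, c = 5, d = 2.
So f(x) = -x³ - (5/2)x² + 5x + 2.
Then f(8) = -630.

-630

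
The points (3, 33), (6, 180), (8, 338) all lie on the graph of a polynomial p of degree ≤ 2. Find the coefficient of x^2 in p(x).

6

Write p(x) = ax^2 + bx + c. Substituting each data point gives a linear system:
  9a + 3b + c = 33
  36a + 6b + c = 180
  64a + 8b + c = 338
Solving the system yields a = 6, b = -5, c = -6.
So p(x) = 6x² - 5x - 6.
The leading coefficient is 6.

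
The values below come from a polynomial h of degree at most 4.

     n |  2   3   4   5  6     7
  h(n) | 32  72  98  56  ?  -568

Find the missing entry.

On equispaced nodes a degree-4 polynomial has vanishing fifth forward difference, so
  - h(2) + 5·h(3) - 10·h(4) + 10·h(5) - 5·h(6) + h(7) = 0.
Substituting the known values and solving for h(6):
  -5·h(6) = 660
  h(6) = -132.

-132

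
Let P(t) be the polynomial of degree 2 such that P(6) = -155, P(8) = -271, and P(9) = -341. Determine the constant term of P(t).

1

Write P(t) = at^2 + bt + c. Substituting each data point gives a linear system:
  36a + 6b + c = -155
  64a + 8b + c = -271
  81a + 9b + c = -341
Solving the system yields a = -4, b = -2, c = 1.
So P(t) = -4t^2 - 2t + 1.
The constant term is 1.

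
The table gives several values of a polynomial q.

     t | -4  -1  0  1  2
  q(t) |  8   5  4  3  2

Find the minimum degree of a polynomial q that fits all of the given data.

1

Divided differences on the nodes -4, -1, 0, 1, 2:
  order 0: 8  5  4  3  2
  order 1: -1  -1  -1  -1
  order 2: 0  0  0
  order 3: 0  0
  order 4: 0
The order-1 divided differences are all -1 (nonzero) and every higher order vanishes, so the data lies on a polynomial of degree exactly 1.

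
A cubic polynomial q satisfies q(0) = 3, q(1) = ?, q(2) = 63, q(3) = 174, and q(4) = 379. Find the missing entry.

16

The 4 known points determine the degree-3 polynomial uniquely.
Write q(n) = an^3 + bn^2 + cn + d. Substituting each data point gives a linear system:
  d = 3
  8a + 4b + 2c + d = 63
  27a + 9b + 3c + d = 174
  64a + 16b + 4c + d = 379
Solving the system yields a = 5, b = 2, c = 6, d = 3.
So q(n) = 5n^3 + 2n^2 + 6n + 3.
Then q(1) = 16.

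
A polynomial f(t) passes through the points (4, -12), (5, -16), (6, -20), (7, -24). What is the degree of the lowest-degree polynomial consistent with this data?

1

Forward differences of the values at t = 4, 5, 6, 7:
  f  : -12  -16  -20  -24
  Δ  : -4  -4  -4
  Δ^2: 0  0
  Δ^3: 0
The first differences are constant (-4) and nonzero, while all higher differences vanish, so the minimal degree is 1.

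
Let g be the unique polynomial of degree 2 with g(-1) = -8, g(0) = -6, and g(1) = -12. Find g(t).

g(t) = -4t^2 - 2t - 6

Using the Lagrange interpolation formula with nodes -1, 0, 1:
  L_0(t) = t(t - 1) / 2
  L_1(t) = (t + 1)(t - 1) / -1
  L_2(t) = (t + 1)t / 2
Then g(t) = -8·L_0(t) - 6·L_1(t) - 12·L_2(t).
Expanding and collecting terms gives g(t) = -4t^2 - 2t - 6.
Check: g(1) = -12. ✓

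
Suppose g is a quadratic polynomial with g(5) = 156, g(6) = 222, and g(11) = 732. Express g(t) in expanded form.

g(t) = 6t^2 + 6

Using the Lagrange interpolation formula with nodes 5, 6, 11:
  L_0(t) = (t - 6)(t - 11) / 6
  L_1(t) = (t - 5)(t - 11) / -5
  L_2(t) = (t - 5)(t - 6) / 30
Then g(t) = 156·L_0(t) + 222·L_1(t) + 732·L_2(t).
Expanding and collecting terms gives g(t) = 6t^2 + 6.
Check: g(11) = 732. ✓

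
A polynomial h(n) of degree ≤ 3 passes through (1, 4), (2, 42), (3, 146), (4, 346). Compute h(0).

Using the Lagrange interpolation formula with nodes 1, 2, 3, 4:
  L_0(n) = (n - 2)(n - 3)(n - 4) / -6
  L_1(n) = (n - 1)(n - 3)(n - 4) / 2
  L_2(n) = (n - 1)(n - 2)(n - 4) / -2
  L_3(n) = (n - 1)(n - 2)(n - 3) / 6
Then h(n) = 4·L_0(n) + 42·L_1(n) + 146·L_2(n) + 346·L_3(n).
Expanding and collecting terms gives h(n) = 5n^3 + 3n^2 - 6n + 2.
Evaluating at n = 0: h(0) = 2.

2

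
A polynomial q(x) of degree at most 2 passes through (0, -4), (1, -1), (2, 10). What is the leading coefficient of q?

4

Write q(x) = ax^2 + bx + c. Substituting each data point gives a linear system:
  c = -4
  a + b + c = -1
  4a + 2b + c = 10
Solving the system yields a = 4, b = -1, c = -4.
So q(x) = 4x² - x - 4.
The leading coefficient is 4.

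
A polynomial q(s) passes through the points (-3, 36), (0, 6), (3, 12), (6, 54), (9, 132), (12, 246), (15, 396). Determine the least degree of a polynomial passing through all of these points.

2

Forward differences of the values at s = -3, 0, 3, 6, 9, 12, 15:
  q  : 36  6  12  54  132  246  396
  Δ  : -30  6  42  78  114  150
  Δ^2: 36  36  36  36  36
  Δ^3: 0  0  0  0
  Δ^4: 0  0  0
  Δ^5: 0  0
  Δ^6: 0
The second differences are constant (36) and nonzero, while all higher differences vanish, so the minimal degree is 2.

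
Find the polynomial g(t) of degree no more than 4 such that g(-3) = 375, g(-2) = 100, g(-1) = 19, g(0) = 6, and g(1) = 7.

Using the Lagrange interpolation formula with nodes -3, -2, -1, 0, 1:
  L_0(t) = (t + 2)(t + 1)t(t - 1) / 24
  L_1(t) = (t + 3)(t + 1)t(t - 1) / -6
  L_2(t) = (t + 3)(t + 2)t(t - 1) / 4
  L_3(t) = (t + 3)(t + 2)(t + 1)(t - 1) / -6
  L_4(t) = (t + 3)(t + 2)(t + 1)t / 24
Then g(t) = 375·L_0(t) + 100·L_1(t) + 19·L_2(t) + 6·L_3(t) + 7·L_4(t).
Expanding and collecting terms gives g(t) = 3t⁴ - 3t³ + 4t² - 3t + 6.
Check: g(-3) = 375. ✓

g(t) = 3t^4 - 3t^3 + 4t^2 - 3t + 6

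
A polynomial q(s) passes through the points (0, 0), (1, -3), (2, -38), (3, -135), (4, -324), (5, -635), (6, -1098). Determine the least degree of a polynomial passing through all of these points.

Forward differences of the values at s = 0, 1, 2, 3, 4, 5, 6:
  q  : 0  -3  -38  -135  -324  -635  -1098
  Δ  : -3  -35  -97  -189  -311  -463
  Δ^2: -32  -62  -92  -122  -152
  Δ^3: -30  -30  -30  -30
  Δ^4: 0  0  0
  Δ^5: 0  0
  Δ^6: 0
The third differences are constant (-30) and nonzero, while all higher differences vanish, so the minimal degree is 3.

3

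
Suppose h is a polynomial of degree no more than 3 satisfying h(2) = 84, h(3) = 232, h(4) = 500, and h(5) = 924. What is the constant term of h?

Write h(t) = at^3 + bt^2 + ct + d. Substituting each data point gives a linear system:
  8a + 4b + 2c + d = 84
  27a + 9b + 3c + d = 232
  64a + 16b + 4c + d = 500
  125a + 25b + 5c + d = 924
Solving the system yields a = 6, b = 6, c = 4, d = 4.
So h(t) = 6t^3 + 6t^2 + 4t + 4.
The constant term is 4.

4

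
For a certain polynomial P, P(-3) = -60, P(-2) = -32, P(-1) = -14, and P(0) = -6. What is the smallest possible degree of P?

Forward differences of the values at u = -3, -2, -1, 0:
  P  : -60  -32  -14  -6
  Δ  : 28  18  8
  Δ^2: -10  -10
  Δ^3: 0
The second differences are constant (-10) and nonzero, while all higher differences vanish, so the minimal degree is 2.

2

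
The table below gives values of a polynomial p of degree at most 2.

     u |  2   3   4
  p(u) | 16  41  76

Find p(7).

Forward differences of the values at u = 2, 3, 4:
  p  : 16  41  76
  Δ  : 25  35
  Δ^2: 10
The second differences are constant, confirming degree 2.
Interpolating (Newton forward form) and evaluating at u = 7 gives p(7) = 241.

241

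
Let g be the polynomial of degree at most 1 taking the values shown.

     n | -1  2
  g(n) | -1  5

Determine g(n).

g(n) = 2n + 1

Write g(n) = an + b. Substituting each data point gives a linear system:
  -a + b = -1
  2a + b = 5
Solving the system yields a = 2, b = 1.
So g(n) = 2n + 1.
Check: g(2) = 5. ✓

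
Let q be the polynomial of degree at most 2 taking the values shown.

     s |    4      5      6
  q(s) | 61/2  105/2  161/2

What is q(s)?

Write q(s) = as^2 + bs + c. Substituting each data point gives a linear system:
  16a + 4b + c = 61/2
  25a + 5b + c = 105/2
  36a + 6b + c = 161/2
Solving the system yields a = 3, b = -5, c = 5/2.
So q(s) = 3s² - 5s + 5/2.
Check: q(4) = 61/2. ✓

q(s) = 3s^2 - 5s + 5/2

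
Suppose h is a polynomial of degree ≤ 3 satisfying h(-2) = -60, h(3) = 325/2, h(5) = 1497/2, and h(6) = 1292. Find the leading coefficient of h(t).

Write h(t) = at^3 + bt^2 + ct + d. Substituting each data point gives a linear system:
  -8a + 4b - 2c + d = -60
  27a + 9b + 3c + d = 325/2
  125a + 25b + 5c + d = 1497/2
  216a + 36b + 6c + d = 1292
Solving the system yields a = 6, b = -1/2, c = 3, d = -4.
So h(t) = 6t³ - (1/2)t² + 3t - 4.
The leading coefficient is 6.

6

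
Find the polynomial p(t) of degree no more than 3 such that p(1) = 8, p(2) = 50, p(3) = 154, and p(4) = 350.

Using the Lagrange interpolation formula with nodes 1, 2, 3, 4:
  L_0(t) = (t - 2)(t - 3)(t - 4) / -6
  L_1(t) = (t - 1)(t - 3)(t - 4) / 2
  L_2(t) = (t - 1)(t - 2)(t - 4) / -2
  L_3(t) = (t - 1)(t - 2)(t - 3) / 6
Then p(t) = 8·L_0(t) + 50·L_1(t) + 154·L_2(t) + 350·L_3(t).
Expanding and collecting terms gives p(t) = 5t³ + t² + 4t - 2.
Check: p(3) = 154. ✓

p(t) = 5t^3 + t^2 + 4t - 2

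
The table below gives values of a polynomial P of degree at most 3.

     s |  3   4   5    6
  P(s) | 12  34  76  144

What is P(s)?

Write P(s) = as^3 + bs^2 + cs + d. Substituting each data point gives a linear system:
  27a + 9b + 3c + d = 12
  64a + 16b + 4c + d = 34
  125a + 25b + 5c + d = 76
  216a + 36b + 6c + d = 144
Solving the system yields a = 1, b = -2, c = -1, d = 6.
So P(s) = s^3 - 2s^2 - s + 6.
Check: P(5) = 76. ✓

P(s) = s^3 - 2s^2 - s + 6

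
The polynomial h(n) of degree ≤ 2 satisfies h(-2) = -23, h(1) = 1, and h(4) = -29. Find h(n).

h(n) = -3n^2 + 5n - 1

Write h(n) = an^2 + bn + c. Substituting each data point gives a linear system:
  4a - 2b + c = -23
  a + b + c = 1
  16a + 4b + c = -29
Solving the system yields a = -3, b = 5, c = -1.
So h(n) = -3n² + 5n - 1.
Check: h(-2) = -23. ✓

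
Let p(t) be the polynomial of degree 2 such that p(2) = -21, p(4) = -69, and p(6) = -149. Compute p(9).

Write p(t) = at^2 + bt + c. Substituting each data point gives a linear system:
  4a + 2b + c = -21
  16a + 4b + c = -69
  36a + 6b + c = -149
Solving the system yields a = -4, b = 0, c = -5.
So p(t) = -4t^2 - 5.
Then p(9) = -329.

-329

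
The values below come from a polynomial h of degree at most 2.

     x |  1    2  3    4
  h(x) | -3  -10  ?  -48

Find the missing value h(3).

The 3 known points determine the degree-2 polynomial uniquely.
Write h(x) = ax^2 + bx + c. Substituting each data point gives a linear system:
  a + b + c = -3
  4a + 2b + c = -10
  16a + 4b + c = -48
Solving the system yields a = -4, b = 5, c = -4.
So h(x) = -4x^2 + 5x - 4.
Then h(3) = -25.

-25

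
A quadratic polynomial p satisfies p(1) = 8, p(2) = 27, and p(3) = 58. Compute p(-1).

6

Forward differences of the values at n = 1, 2, 3:
  p  : 8  27  58
  Δ  : 19  31
  Δ^2: 12
The second differences are constant, confirming degree 2.
Interpolating (Newton forward form) and evaluating at n = -1 gives p(-1) = 6.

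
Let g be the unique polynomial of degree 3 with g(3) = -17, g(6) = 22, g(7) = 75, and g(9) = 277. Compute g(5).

-7

Write g(n) = an^3 + bn^2 + cn + d. Substituting each data point gives a linear system:
  27a + 9b + 3c + d = -17
  216a + 36b + 6c + d = 22
  343a + 49b + 7c + d = 75
  729a + 81b + 9c + d = 277
Solving the system yields a = 1, b = -6, c = 4, d = -2.
So g(n) = n^3 - 6n^2 + 4n - 2.
Then g(5) = -7.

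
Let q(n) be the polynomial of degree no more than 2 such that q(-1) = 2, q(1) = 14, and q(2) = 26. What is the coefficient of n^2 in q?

2

Write q(n) = an^2 + bn + c. Substituting each data point gives a linear system:
  a - b + c = 2
  a + b + c = 14
  4a + 2b + c = 26
Solving the system yields a = 2, b = 6, c = 6.
So q(n) = 2n² + 6n + 6.
The leading coefficient is 2.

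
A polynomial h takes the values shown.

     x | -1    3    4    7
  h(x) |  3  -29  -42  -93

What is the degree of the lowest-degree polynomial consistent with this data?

2

Divided differences on the nodes -1, 3, 4, 7:
  order 0: 3  -29  -42  -93
  order 1: -8  -13  -17
  order 2: -1  -1
  order 3: 0
The order-2 divided differences are all -1 (nonzero) and every higher order vanishes, so the data lies on a polynomial of degree exactly 2.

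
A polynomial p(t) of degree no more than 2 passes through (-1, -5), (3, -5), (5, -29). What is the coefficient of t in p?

4

Write p(t) = at^2 + bt + c. Substituting each data point gives a linear system:
  a - b + c = -5
  9a + 3b + c = -5
  25a + 5b + c = -29
Solving the system yields a = -2, b = 4, c = 1.
So p(t) = -2t² + 4t + 1.
The coefficient of t is 4.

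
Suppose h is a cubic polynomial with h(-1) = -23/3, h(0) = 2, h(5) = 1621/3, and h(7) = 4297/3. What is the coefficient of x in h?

6

Write h(x) = ax^3 + bx^2 + cx + d. Substituting each data point gives a linear system:
  -a + b - c + d = -23/3
  d = 2
  125a + 25b + 5c + d = 1621/3
  343a + 49b + 7c + d = 4297/3
Solving the system yields a = 4, b = 1/3, c = 6, d = 2.
So h(x) = 4x³ + (1/3)x² + 6x + 2.
The coefficient of x is 6.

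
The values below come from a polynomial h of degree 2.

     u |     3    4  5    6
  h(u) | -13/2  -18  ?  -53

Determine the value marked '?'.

-67/2

On equispaced nodes a degree-2 polynomial has vanishing third forward difference, so
  - h(3) + 3·h(4) - 3·h(5) + h(6) = 0.
Substituting the known values and solving for h(5):
  -3·h(5) = 201/2
  h(5) = -67/2.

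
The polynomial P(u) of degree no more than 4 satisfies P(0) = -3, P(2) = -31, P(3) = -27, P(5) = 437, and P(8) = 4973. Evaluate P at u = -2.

73

Write P(u) = au^4 + bu^3 + cu^2 + du + e. Substituting each data point gives a linear system:
  e = -3
  16a + 8b + 4c + 2d + e = -31
  81a + 27b + 9c + 3d + e = -27
  625a + 125b + 25c + 5d + e = 437
  4096a + 512b + 64c + 8d + e = 4973
Solving the system yields a = 2, b = -6, c = -2, d = -2, e = -3.
So P(u) = 2u⁴ - 6u³ - 2u² - 2u - 3.
Then P(-2) = 73.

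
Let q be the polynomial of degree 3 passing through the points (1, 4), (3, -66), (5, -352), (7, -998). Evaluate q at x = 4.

-173

Using the Lagrange interpolation formula with nodes 1, 3, 5, 7:
  L_0(x) = (x - 3)(x - 5)(x - 7) / -48
  L_1(x) = (x - 1)(x - 5)(x - 7) / 16
  L_2(x) = (x - 1)(x - 3)(x - 7) / -16
  L_3(x) = (x - 1)(x - 3)(x - 5) / 48
Then q(x) = 4·L_0(x) - 66·L_1(x) - 352·L_2(x) - 998·L_3(x).
Expanding and collecting terms gives q(x) = -3x^3 + 4x + 3.
Evaluating at x = 4: q(4) = -173.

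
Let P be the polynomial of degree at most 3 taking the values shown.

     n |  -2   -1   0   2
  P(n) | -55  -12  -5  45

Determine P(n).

Write P(n) = an^3 + bn^2 + cn + d. Substituting each data point gives a linear system:
  -8a + 4b - 2c + d = -55
  -a + b - c + d = -12
  d = -5
  8a + 4b + 2c + d = 45
Solving the system yields a = 6, b = 0, c = 1, d = -5.
So P(n) = 6n³ + n - 5.
Check: P(-1) = -12. ✓

P(n) = 6n^3 + n - 5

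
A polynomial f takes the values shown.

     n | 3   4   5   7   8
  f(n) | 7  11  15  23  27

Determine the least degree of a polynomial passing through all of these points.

1

Divided differences on the nodes 3, 4, 5, 7, 8:
  order 0: 7  11  15  23  27
  order 1: 4  4  4  4
  order 2: 0  0  0
  order 3: 0  0
  order 4: 0
The order-1 divided differences are all 4 (nonzero) and every higher order vanishes, so the data lies on a polynomial of degree exactly 1.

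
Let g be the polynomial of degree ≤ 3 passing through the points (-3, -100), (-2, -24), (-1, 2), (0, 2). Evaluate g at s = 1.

Forward differences of the values at s = -3, -2, -1, 0:
  g  : -100  -24  2  2
  Δ  : 76  26  0
  Δ^2: -50  -26
  Δ^3: 24
The third differences are constant, confirming degree 3.
Interpolating (Newton forward form) and evaluating at s = 1 gives g(1) = 0.

0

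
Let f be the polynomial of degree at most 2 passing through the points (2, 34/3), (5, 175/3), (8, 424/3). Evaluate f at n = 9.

Using the Lagrange interpolation formula with nodes 2, 5, 8:
  L_0(n) = (n - 5)(n - 8) / 18
  L_1(n) = (n - 2)(n - 8) / -9
  L_2(n) = (n - 2)(n - 5) / 18
Then f(n) = 34/3·L_0(n) + 175/3·L_1(n) + 424/3·L_2(n).
Expanding and collecting terms gives f(n) = 2n^2 + (5/3)n.
Evaluating at n = 9: f(9) = 177.

177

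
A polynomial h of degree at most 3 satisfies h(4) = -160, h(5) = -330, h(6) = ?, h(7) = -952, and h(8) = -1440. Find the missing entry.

-588

The 4 known points determine the degree-3 polynomial uniquely.
Write h(u) = au^3 + bu^2 + cu + d. Substituting each data point gives a linear system:
  64a + 16b + 4c + d = -160
  125a + 25b + 5c + d = -330
  343a + 49b + 7c + d = -952
  512a + 64b + 8c + d = -1440
Solving the system yields a = -3, b = 1, c = 4, d = 0.
So h(u) = -3u³ + u² + 4u.
Then h(6) = -588.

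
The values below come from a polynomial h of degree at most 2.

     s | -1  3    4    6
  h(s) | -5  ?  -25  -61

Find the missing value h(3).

The 3 known points determine the degree-2 polynomial uniquely.
Write h(s) = as^2 + bs + c. Substituting each data point gives a linear system:
  a - b + c = -5
  16a + 4b + c = -25
  36a + 6b + c = -61
Solving the system yields a = -2, b = 2, c = -1.
So h(s) = -2s^2 + 2s - 1.
Then h(3) = -13.

-13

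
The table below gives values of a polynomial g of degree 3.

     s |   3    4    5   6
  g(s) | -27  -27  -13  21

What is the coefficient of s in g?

Write g(s) = as^3 + bs^2 + cs + d. Substituting each data point gives a linear system:
  27a + 9b + 3c + d = -27
  64a + 16b + 4c + d = -27
  125a + 25b + 5c + d = -13
  216a + 36b + 6c + d = 21
Solving the system yields a = 1, b = -5, c = -2, d = -3.
So g(s) = s^3 - 5s^2 - 2s - 3.
The coefficient of s is -2.

-2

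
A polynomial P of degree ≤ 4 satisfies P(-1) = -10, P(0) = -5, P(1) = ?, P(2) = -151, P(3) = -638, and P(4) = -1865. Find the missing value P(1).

-20

On equispaced nodes a degree-4 polynomial has vanishing fifth forward difference, so
  - P(-1) + 5·P(0) - 10·P(1) + 10·P(2) - 5·P(3) + P(4) = 0.
Substituting the known values and solving for P(1):
  -10·P(1) = 200
  P(1) = -20.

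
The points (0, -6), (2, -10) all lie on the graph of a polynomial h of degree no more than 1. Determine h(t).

h(t) = -2t - 6

Using the Lagrange interpolation formula with nodes 0, 2:
  L_0(t) = (t - 2) / -2
  L_1(t) = t / 2
Then h(t) = -6·L_0(t) - 10·L_1(t).
Expanding and collecting terms gives h(t) = -2t - 6.
Check: h(2) = -10. ✓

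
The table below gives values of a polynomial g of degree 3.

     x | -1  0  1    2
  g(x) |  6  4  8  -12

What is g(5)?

-516

Using the Lagrange interpolation formula with nodes -1, 0, 1, 2:
  L_0(x) = x(x - 1)(x - 2) / -6
  L_1(x) = (x + 1)(x - 1)(x - 2) / 2
  L_2(x) = (x + 1)x(x - 2) / -2
  L_3(x) = (x + 1)x(x - 1) / 6
Then g(x) = 6·L_0(x) + 4·L_1(x) + 8·L_2(x) - 12·L_3(x).
Expanding and collecting terms gives g(x) = -5x^3 + 3x^2 + 6x + 4.
Evaluating at x = 5: g(5) = -516.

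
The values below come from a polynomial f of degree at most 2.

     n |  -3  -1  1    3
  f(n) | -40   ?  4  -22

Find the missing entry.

On equispaced nodes a degree-2 polynomial has vanishing third forward difference, so
  - f(-3) + 3·f(-1) - 3·f(1) + f(3) = 0.
Substituting the known values and solving for f(-1):
  3·f(-1) = -6
  f(-1) = -2.

-2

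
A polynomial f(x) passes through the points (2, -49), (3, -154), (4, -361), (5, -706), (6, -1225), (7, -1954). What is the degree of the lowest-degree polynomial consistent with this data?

Forward differences of the values at x = 2, 3, 4, 5, 6, 7:
  f  : -49  -154  -361  -706  -1225  -1954
  Δ  : -105  -207  -345  -519  -729
  Δ^2: -102  -138  -174  -210
  Δ^3: -36  -36  -36
  Δ^4: 0  0
  Δ^5: 0
The third differences are constant (-36) and nonzero, while all higher differences vanish, so the minimal degree is 3.

3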